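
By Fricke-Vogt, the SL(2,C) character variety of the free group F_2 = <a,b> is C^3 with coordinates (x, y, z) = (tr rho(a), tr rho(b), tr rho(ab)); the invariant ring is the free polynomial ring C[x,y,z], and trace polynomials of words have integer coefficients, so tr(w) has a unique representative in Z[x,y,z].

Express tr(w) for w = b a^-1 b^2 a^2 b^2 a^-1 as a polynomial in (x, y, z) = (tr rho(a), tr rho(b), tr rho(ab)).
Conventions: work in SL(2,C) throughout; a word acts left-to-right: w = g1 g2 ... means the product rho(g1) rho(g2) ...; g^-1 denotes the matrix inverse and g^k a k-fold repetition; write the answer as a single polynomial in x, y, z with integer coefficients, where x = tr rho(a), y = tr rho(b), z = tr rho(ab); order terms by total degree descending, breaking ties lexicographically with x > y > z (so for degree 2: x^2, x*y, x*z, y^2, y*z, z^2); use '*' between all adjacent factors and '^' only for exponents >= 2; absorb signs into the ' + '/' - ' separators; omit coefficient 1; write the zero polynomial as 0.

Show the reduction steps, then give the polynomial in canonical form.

x^3*y^4*z - x^4*y^3 - x^2*y^5 - 2*x^2*y^3*z^2 + x^3*y^2*z + 2*x*y^4*z + x*y^2*z^3 + 3*x^2*y^3 - y^3*z^2 - 6*x*y^2*z + 2*x^2*y + y^3 + 2*y*z^2 - 3*y

and tr(a^2 b) = tr(a)*tr(b a) - tr(b)  (reduce the a square) = x*z - y
and tr(a^2) = tr(a)*tr(a) - tr(1)  (reduce the a square) = x^2 - 2
tr(a^2 b^2) = tr(b)*tr(a^2 b) - tr(a^2)  (reduce the b square) = x*y*z - x^2 - y^2 + 2
next, tr(b a^2 b^2) = tr(b)*tr(a^2 b^2) - tr(a^2 b)  (reduce the b square) = x*y^2*z - x^2*y - y^3 - x*z + 3*y
and tr(b^3 a^2 b) = tr(b)*tr(b a^2 b^2) - tr(b a^2 b)  (reduce the b square) = x*y^3*z - x^2*y^2 - y^4 - 2*x*y*z + x^2 + 4*y^2 - 2
and tr(b^2 a^2 b^3) = tr(b)*tr(b^3 a^2 b) - tr(b^3 a^2)  (reduce the b square) = x*y^4*z - x^2*y^3 - y^5 - 3*x*y^2*z + 2*x^2*y + 5*y^3 + x*z - 5*y
and tr(a b a b) = tr(b a)*tr(b a) - tr(1)  (split on b) = z^2 - 2
and tr(a b^2 a b) = tr(b)*tr(a b a b) - tr(a b a)  (reduce the b square) = y*z^2 - x*z - y
tr(b a b^2 a b) = tr(b)*tr(a b^2 a b) - tr(a b^2 a)  (reduce the b square) = y^2*z^2 - 2*x*y*z + x^2 - 2
tr(b^3 a b^2 a) = tr(b)*tr(b a b^2 a b) - tr(b a b^2 a)  (reduce the b square) = y^3*z^2 - 2*x*y^2*z + x^2*y - y*z^2 + x*z - y
and tr(b a b) = tr(b)*tr(a b) - tr(a)  (reduce the b square) = y*z - x
next, tr(b a b^2) = tr(b)*tr(b a b) - tr(b a)  (reduce the b square) = y^2*z - x*y - z
next, tr(b^3 a b) = tr(b)*tr(b a b^2) - tr(b a b)  (reduce the b square) = y^3*z - x*y^2 - 2*y*z + x
next, tr(b^3 a b^2) = tr(b)*tr(b^3 a b) - tr(b^3 a)  (reduce the b square) = y^4*z - x*y^3 - 3*y^2*z + 2*x*y + z
and tr(b^2 a^2 b^3 a) = tr(a)*tr(b^3 a b^2 a) - tr(b^3 a b^2)  (reduce the a square) = x*y^3*z^2 - 2*x^2*y^2*z - y^4*z + x^3*y + x*y^3 - x*y*z^2 + x^2*z + 3*y^2*z - 3*x*y - z
tr(b a^-1 b^2 a^2 b^2) = tr(b^2 a^2 b^3)*tr(a) - tr(b^2 a^2 b^3 a)  (eliminate a^-1) = x^2*y^4*z - x^3*y^3 - x*y^5 - x*y^3*z^2 - x^2*y^2*z + y^4*z + x^3*y + 4*x*y^3 + x*y*z^2 - 3*y^2*z - 2*x*y + z
tr(a^2 b a b^2) = tr(a)*tr(b a b^2 a) - tr(b a b^2)  (reduce the a square) = x*y*z^2 - x^2*z - y^2*z + z
tr(a^2 b a b) = tr(a)*tr(b a b a) - tr(b a b)  (reduce the a square) = x*z^2 - y*z - x
and tr(a b^3 a^2 b) = tr(b)*tr(a^2 b a b^2) - tr(a^2 b a b)  (reduce the b square) = x*y^2*z^2 - x^2*y*z - y^3*z - x*z^2 + 2*y*z + x
tr(b a^3 b) = tr(a)*tr(b^2 a^2) - tr(b^2 a)  (reduce the a square) = x^2*y*z - x^3 - x*y^2 - y*z + 3*x
tr(b a^3) = tr(a)*tr(a b a) - tr(a b)  (reduce the a square) = x^2*z - x*y - z
tr(a b^3 a^2) = tr(b)*tr(b a^3 b) - tr(b a^3)  (reduce the b square) = x^2*y^2*z - x^3*y - x*y^3 - x^2*z - y^2*z + 4*x*y + z
and tr(b^2 a^2 b^2 a b) = tr(b)*tr(a b^3 a^2 b) - tr(a b^3 a^2)  (reduce the b square) = x*y^3*z^2 - 2*x^2*y^2*z - y^4*z + x^3*y + x*y^3 - x*y*z^2 + x^2*z + 3*y^2*z - 3*x*y - z
next, tr(b a b a b a) = tr(b a)*tr(b a b a) - tr(b^-1 a^-1)  (split on b) = z^3 - 3*z
tr(a^2 b a b a b) = tr(a)*tr(b a b a b a) - tr(b a b a b)  (reduce the a square) = x*z^3 - y*z^2 - 2*x*z + y
next, tr(a^2 b a b a) = tr(a)*tr(b a b a^2) - tr(b a b a)  (reduce the a square) = x^2*z^2 - x*y*z - x^2 - z^2 + 2
tr(a b a b^2 a^2 b) = tr(b)*tr(a^2 b a b a b) - tr(a^2 b a b a)  (reduce the b square) = x*y*z^3 - x^2*z^2 - y^2*z^2 - x*y*z + x^2 + y^2 + z^2 - 2
tr(a^3 b a) = tr(a)*tr(b a^3) - tr(b a^2)  (reduce the a square) = x^3*z - x^2*y - 2*x*z + y
and tr(a b a b^2 a^2) = tr(b)*tr(a^3 b a b) - tr(a^3 b a)  (reduce the b square) = x^2*y*z^2 - x^3*z - x*y^2*z - y*z^2 + 2*x*z + y
and tr(b^2 a^2 b^2 a b a) = tr(b)*tr(a b a b^2 a^2 b) - tr(a b a b^2 a^2)  (reduce the b square) = x*y^2*z^3 - 2*x^2*y*z^2 - y^3*z^2 + x^3*z + x^2*y + y^3 + 2*y*z^2 - 2*x*z - 3*y
tr(b a^-1 b^2 a^2 b^2 a) = tr(b^2 a^2 b^2 a b)*tr(a) - tr(b^2 a^2 b^2 a b a)  (eliminate a^-1) = x^2*y^3*z^2 - 2*x^3*y^2*z - x*y^4*z - x*y^2*z^3 + x^4*y + x^2*y^3 + x^2*y*z^2 + y^3*z^2 + 3*x*y^2*z - 4*x^2*y - y^3 - 2*y*z^2 + x*z + 3*y
next, tr(b a^-1 b^2 a^2 b^2 a^-1) = tr(b a^-1 b^2 a^2 b^2)*tr(a) - tr(b a^-1 b^2 a^2 b^2 a)  (eliminate a^-1) = x^3*y^4*z - x^4*y^3 - x^2*y^5 - 2*x^2*y^3*z^2 + x^3*y^2*z + 2*x*y^4*z + x*y^2*z^3 + 3*x^2*y^3 - y^3*z^2 - 6*x*y^2*z + 2*x^2*y + y^3 + 2*y*z^2 - 3*y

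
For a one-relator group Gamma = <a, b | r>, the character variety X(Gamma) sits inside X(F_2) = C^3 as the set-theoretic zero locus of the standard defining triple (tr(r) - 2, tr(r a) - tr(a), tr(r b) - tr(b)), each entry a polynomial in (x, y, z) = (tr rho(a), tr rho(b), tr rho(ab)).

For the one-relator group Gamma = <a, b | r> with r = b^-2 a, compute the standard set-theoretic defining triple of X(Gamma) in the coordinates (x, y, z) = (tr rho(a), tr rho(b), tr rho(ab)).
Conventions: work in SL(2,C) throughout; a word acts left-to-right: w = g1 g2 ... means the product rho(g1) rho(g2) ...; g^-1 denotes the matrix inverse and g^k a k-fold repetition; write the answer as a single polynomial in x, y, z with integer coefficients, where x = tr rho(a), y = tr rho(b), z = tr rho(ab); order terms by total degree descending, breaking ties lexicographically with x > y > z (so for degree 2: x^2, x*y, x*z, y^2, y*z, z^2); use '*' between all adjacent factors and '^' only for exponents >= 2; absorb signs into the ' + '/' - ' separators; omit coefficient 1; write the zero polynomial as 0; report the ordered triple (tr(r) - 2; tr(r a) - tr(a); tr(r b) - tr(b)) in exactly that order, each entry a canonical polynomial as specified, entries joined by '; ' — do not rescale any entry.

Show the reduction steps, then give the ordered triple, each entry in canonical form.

trace(a b^-1) = trace(a) trace(b) - trace(a b)   [inverse elimination on b] = x*y - z
next, trace(b^-2 a) = trace(a b^-1) trace(b) - trace(a)   [inverse elimination on b] = x*y^2 - y*z - x
next, trace(a^2) = trace(a) trace(a) - trace(1)  (reduce the a square) = x^2 - 2
next, trace(a^2 b) = trace(a) trace(b a) - trace(b)  (reduce the a square) = x*z - y
trace(b^-1 a^2) = trace(a^2) trace(b) - trace(a^2 b)  (eliminate b^-1) = x^2*y - x*z - y
trace(b^-2 a^2) = trace(b^-1 a^2) trace(b) - trace(b^-1 a^2 b)  (eliminate b^-1) = x^2*y^2 - x*y*z - x^2 - y^2 + 2
assemble the triple (trace(r) - 2; trace(r a) - x; trace(r b) - y)

x*y^2 - y*z - x - 2; x^2*y^2 - x*y*z - x^2 - y^2 - x + 2; x*y - y - z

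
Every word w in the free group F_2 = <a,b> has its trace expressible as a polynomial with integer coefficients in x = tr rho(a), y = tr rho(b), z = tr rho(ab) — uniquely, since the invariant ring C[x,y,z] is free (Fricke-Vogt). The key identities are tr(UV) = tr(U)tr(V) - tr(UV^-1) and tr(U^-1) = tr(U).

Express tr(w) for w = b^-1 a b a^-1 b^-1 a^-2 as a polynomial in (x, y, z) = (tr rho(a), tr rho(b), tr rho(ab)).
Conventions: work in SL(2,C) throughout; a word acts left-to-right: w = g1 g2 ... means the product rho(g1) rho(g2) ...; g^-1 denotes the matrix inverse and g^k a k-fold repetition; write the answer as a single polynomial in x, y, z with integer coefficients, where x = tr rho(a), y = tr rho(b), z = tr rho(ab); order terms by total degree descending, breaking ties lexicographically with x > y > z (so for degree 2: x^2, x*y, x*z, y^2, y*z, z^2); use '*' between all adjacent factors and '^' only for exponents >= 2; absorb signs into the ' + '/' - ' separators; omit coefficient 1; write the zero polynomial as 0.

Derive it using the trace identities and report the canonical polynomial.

-x^2*y*z^2 + x^3*z + 2*x*y^2*z + x*z^3 - x^2*y - y^3 - y*z^2 - 3*x*z + 3*y

so trace(b a^-1) = trace(b)*trace(a) - trace(b a) = x*y - z
so trace(b a b) = trace(b)*trace(a b) - trace(a) = y*z - x
trace(b a b a) = trace(a b)*trace(a b) - trace(1) = z^2 - 2
so trace(b a b a^-1) = trace(b a b)*trace(a) - trace(b a b a) = x*y*z - x^2 - z^2 + 2
trace(a b a^-2 b) = trace(b a b a^-1)*trace(a) - trace(b a b) = x^2*y*z - x^3 - x*z^2 - y*z + 3*x
trace(a^-2 b^-1 a b) = trace(a b a^-2)*trace(b) - trace(a b a^-2 b) = -x^2*y*z + x^3 + x*y^2 + x*z^2 - 3*x
reduce: trace(a^-1 b^-1 a b) = trace(a b a^-1)*trace(b) - trace(a b a^-1 b) = -x*y*z + x^2 + y^2 + z^2 - 2
reduce: trace(a^-2 b^-1 a b a^-1) = trace(a^-2 b^-1 a b)*trace(a) - trace(a^-2 b^-1 a b a) = -x^3*y*z + x^4 + x^2*y^2 + x^2*z^2 + x*y*z - 4*x^2 - y^2 - z^2 + 2
trace(b^2) = trace(b)*trace(b) - trace(1) = y^2 - 2
so trace(b a^-1 b) = trace(b^2)*trace(a) - trace(b^2 a) = x*y^2 - y*z - x
so trace(b^2 a b) = trace(b)*trace(a b^2) - trace(a b) = y^2*z - x*y - z
trace(a b a) = trace(a)*trace(b a) - trace(b) = x*z - y
trace(b^2 a b a) = trace(b)*trace(a b a b) - trace(a b a) = y*z^2 - x*z - y
trace(b a b a^-1 b) = trace(b^2 a b)*trace(a) - trace(b^2 a b a) = x*y^2*z - x^2*y - y*z^2 + y
trace(b a b a b a) = trace(b a)*trace(b a b a) - trace(b^-1 a^-1) = z^3 - 3*z
so trace(b a b a^-1 b a) = trace(b a b a b)*trace(a) - trace(b a b a b a) = x*y*z^2 - x^2*z - z^3 - x*y + 3*z
trace(a b a^-1 b a^-1 b) = trace(b a b a^-1 b)*trace(a) - trace(b a b a^-1 b a) = x^2*y^2*z - x^3*y - 2*x*y*z^2 + x^2*z + z^3 + 2*x*y - 3*z
trace(a^-1 b^-1 a b a^-1 b) = trace(a b a^-1 b a^-1)*trace(b) - trace(a b a^-1 b a^-1 b) = -x^2*y^2*z + x^3*y + x*y^3 + 2*x*y*z^2 - x^2*z - y^2*z - z^3 - 3*x*y + 3*z
trace(a^-2 b^-1 a b a^-1 b) = trace(a^-1 b^-1 a b a^-1 b)*trace(a) - trace(a^-1 b^-1 a b a^-1 b a) = -x^3*y^2*z + x^4*y + x^2*y^3 + 2*x^2*y*z^2 - x^3*z - x*y^2*z - x*z^3 - 3*x^2*y + 3*x*z - y
trace(b^-1 a b a^-1 b^-1 a^-2) = trace(a^-2 b^-1 a b a^-1)*trace(b) - trace(a^-2 b^-1 a b a^-1 b) = -x^2*y*z^2 + x^3*z + 2*x*y^2*z + x*z^3 - x^2*y - y^3 - y*z^2 - 3*x*z + 3*y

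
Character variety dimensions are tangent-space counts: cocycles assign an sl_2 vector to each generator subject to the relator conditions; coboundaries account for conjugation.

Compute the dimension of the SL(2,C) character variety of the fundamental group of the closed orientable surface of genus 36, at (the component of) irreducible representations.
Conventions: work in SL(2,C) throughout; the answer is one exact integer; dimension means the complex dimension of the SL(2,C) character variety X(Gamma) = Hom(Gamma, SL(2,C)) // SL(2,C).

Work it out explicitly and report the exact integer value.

210

The genus-36 surface group: 2g = 72 generators, one relator prod [a_i, b_i].
Before the relator condition, cocycle space has dim 3*72 = 216.
d_2 is surjective at irreducible rho (its cokernel H^2 is dual to H^0 = 0), so dim Z^1 = 216 - 3 = 213.
dim B^1 = 3 (coboundaries, injective at irreducible rho).
dim X = dim H^1 = 213 - 3 = 210.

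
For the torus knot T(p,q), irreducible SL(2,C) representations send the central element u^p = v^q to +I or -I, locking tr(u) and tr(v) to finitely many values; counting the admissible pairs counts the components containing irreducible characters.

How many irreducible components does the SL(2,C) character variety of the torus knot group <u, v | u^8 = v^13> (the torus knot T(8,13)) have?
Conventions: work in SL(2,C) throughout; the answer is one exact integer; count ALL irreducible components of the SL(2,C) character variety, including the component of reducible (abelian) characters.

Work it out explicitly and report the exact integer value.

43

For T(8,13): irreducibility forces the central element u^8 = v^13 to one of +I, -I.
This locks tr(u) to 2*cos(pi*alpha/8), alpha in 1..7, and tr(v) to 2*cos(pi*beta/13), beta in 1..12, on each component of irreducible characters.
Consistency of u^8 = (-1)^alpha I with v^13 = (-1)^beta I forces alpha = beta (mod 2).
Counting: 4 odd alphas x 6 odd betas + 3 even alphas x 6 even betas = 24 + 18 = 42.
That is 42 components of irreducible characters, and with the reducible (abelian) component the total is 43.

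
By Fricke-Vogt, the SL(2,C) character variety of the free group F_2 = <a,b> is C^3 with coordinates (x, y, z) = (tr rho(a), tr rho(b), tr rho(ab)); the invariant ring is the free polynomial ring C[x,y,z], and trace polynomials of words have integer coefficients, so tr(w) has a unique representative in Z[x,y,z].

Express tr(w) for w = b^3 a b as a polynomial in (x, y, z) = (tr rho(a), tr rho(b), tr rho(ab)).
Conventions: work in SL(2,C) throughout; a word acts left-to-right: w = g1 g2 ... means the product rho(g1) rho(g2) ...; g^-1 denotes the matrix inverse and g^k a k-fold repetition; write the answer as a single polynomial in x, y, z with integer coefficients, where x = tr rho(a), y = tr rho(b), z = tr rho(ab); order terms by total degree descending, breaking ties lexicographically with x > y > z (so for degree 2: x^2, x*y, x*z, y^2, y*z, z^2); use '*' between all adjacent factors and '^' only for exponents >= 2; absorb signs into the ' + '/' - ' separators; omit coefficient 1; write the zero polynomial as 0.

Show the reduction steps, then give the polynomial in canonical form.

tr(b a b) = tr(b) tr(a b) - tr(a) = y*z - x
tr(b a b^2) = tr(b) tr(b a b) - tr(b a) = y^2*z - x*y - z
so tr(b^3 a b) = tr(b) tr(b a b^2) - tr(b a b) = y^3*z - x*y^2 - 2*y*z + x

y^3*z - x*y^2 - 2*y*z + x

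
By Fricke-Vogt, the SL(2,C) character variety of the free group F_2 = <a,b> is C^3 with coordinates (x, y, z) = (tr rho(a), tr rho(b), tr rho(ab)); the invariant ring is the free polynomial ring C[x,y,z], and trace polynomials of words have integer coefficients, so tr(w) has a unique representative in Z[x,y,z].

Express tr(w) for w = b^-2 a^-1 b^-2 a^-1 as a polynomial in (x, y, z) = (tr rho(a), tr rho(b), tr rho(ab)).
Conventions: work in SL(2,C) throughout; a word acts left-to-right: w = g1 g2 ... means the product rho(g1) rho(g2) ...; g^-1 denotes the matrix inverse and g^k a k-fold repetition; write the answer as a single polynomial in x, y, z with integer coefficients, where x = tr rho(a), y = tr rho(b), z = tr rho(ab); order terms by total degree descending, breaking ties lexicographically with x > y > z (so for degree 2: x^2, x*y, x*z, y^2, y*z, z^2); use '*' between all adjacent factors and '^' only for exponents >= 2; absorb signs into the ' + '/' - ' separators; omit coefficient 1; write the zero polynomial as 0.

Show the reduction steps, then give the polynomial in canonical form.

y^2*z^2 - 2*x*y*z + x^2 - 2

tr(a^-1) = tr(a) = x
tr(a^-1 b) = tr(b)*tr(a) - tr(b a) = x*y - z
tr(a^-1 b^-1) = tr(a^-1)*tr(b) - tr(a^-1 b) = z
tr(a^-1 b^-2) = tr(a^-1 b^-1)*tr(b) - tr(a^-1) = y*z - x
tr(b^-3 a^-1) = tr(a^-1 b^-2)*tr(b) - tr(a^-1 b^-1) = y^2*z - x*y - z
tr(b^-2 a^-1 b^-2) = tr(b^-3 a^-1)*tr(b) - tr(b^-3 a^-1 b) = y^3*z - x*y^2 - 2*y*z + x
tr(b^-2) = tr(b^-1)*tr(b) - tr(1) = y^2 - 2
tr(a b a) = tr(a)*tr(b a) - tr(b) = x*z - y
tr(a b a b) = tr(a b)*tr(a b) - tr(1) = z^2 - 2
tr(b a b^-1 a) = tr(a b a)*tr(b) - tr(a b a b) = x*y*z - y^2 - z^2 + 2
tr(a^-1 b a b^-1) = tr(b a b^-1)*tr(a) - tr(b a b^-1 a) = -x*y*z + x^2 + y^2 + z^2 - 2
tr(a b^-2 a^-1 b) = tr(a^-1 b a b^-1)*tr(b) - tr(a^-1 b a) = -x*y^2*z + x^2*y + y^3 + y*z^2 - 3*y
tr(a b^-2 a^-1 b^-1) = tr(a b^-2 a^-1)*tr(b) - tr(a b^-2 a^-1 b) = x*y^2*z - x^2*y - y*z^2 + y
tr(b^-2 a^-1 b^-2 a) = tr(a b^-2 a^-1 b^-1)*tr(b) - tr(a b^-2 a^-1) = x*y^3*z - x^2*y^2 - y^2*z^2 + 2
tr(b^-2 a^-1 b^-2 a^-1) = tr(b^-2 a^-1 b^-2)*tr(a) - tr(b^-2 a^-1 b^-2 a) = y^2*z^2 - 2*x*y*z + x^2 - 2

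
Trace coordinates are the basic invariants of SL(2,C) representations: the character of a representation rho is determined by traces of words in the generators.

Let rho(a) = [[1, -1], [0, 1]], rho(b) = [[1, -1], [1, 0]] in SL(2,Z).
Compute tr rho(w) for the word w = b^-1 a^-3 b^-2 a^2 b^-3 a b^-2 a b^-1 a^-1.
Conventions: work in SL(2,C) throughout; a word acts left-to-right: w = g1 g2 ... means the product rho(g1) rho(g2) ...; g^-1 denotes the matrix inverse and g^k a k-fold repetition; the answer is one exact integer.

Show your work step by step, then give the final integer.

-6

rho(b^-1) = [[0, 1], [-1, 1]]
... * rho(a^-1) = [[1, 1], [0, 1]]  ->  [[0, 1], [-1, 0]]
... * rho(a^-1) = [[1, 1], [0, 1]]  ->  [[0, 1], [-1, -1]]
... * rho(a^-1) = [[1, 1], [0, 1]]  ->  [[0, 1], [-1, -2]]
... * rho(b^-1) = [[0, 1], [-1, 1]]  ->  [[-1, 1], [2, -3]]
... * rho(b^-1) = [[0, 1], [-1, 1]]  ->  [[-1, 0], [3, -1]]
... * rho(a) = [[1, -1], [0, 1]]  ->  [[-1, 1], [3, -4]]
... * rho(a) = [[1, -1], [0, 1]]  ->  [[-1, 2], [3, -7]]
... * rho(b^-1) = [[0, 1], [-1, 1]]  ->  [[-2, 1], [7, -4]]
... * rho(b^-1) = [[0, 1], [-1, 1]]  ->  [[-1, -1], [4, 3]]
... * rho(b^-1) = [[0, 1], [-1, 1]]  ->  [[1, -2], [-3, 7]]
... * rho(a) = [[1, -1], [0, 1]]  ->  [[1, -3], [-3, 10]]
... * rho(b^-1) = [[0, 1], [-1, 1]]  ->  [[3, -2], [-10, 7]]
... * rho(b^-1) = [[0, 1], [-1, 1]]  ->  [[2, 1], [-7, -3]]
... * rho(a) = [[1, -1], [0, 1]]  ->  [[2, -1], [-7, 4]]
... * rho(b^-1) = [[0, 1], [-1, 1]]  ->  [[1, 1], [-4, -3]]
... * rho(a^-1) = [[1, 1], [0, 1]]  ->  [[1, 2], [-4, -7]]
tr = 1 + -7 = -6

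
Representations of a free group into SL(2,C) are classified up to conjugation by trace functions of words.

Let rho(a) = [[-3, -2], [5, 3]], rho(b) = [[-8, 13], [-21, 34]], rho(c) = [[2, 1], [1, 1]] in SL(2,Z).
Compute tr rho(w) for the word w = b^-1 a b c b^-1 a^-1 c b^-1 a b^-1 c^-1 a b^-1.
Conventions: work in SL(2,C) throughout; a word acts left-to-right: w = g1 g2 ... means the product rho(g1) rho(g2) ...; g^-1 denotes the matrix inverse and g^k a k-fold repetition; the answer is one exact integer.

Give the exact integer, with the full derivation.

-35970475055

rho(b^-1) = [[34, -13], [21, -8]]
... * rho(a) = [[-3, -2], [5, 3]]  ->  [[-167, -107], [-103, -66]]
... * rho(b) = [[-8, 13], [-21, 34]]  ->  [[3583, -5809], [2210, -3583]]
... * rho(c) = [[2, 1], [1, 1]]  ->  [[1357, -2226], [837, -1373]]
... * rho(b^-1) = [[34, -13], [21, -8]]  ->  [[-608, 167], [-375, 103]]
... * rho(a^-1) = [[3, 2], [-5, -3]]  ->  [[-2659, -1717], [-1640, -1059]]
... * rho(c) = [[2, 1], [1, 1]]  ->  [[-7035, -4376], [-4339, -2699]]
... * rho(b^-1) = [[34, -13], [21, -8]]  ->  [[-331086, 126463], [-204205, 77999]]
... * rho(a) = [[-3, -2], [5, 3]]  ->  [[1625573, 1041561], [1002610, 642407]]
... * rho(b^-1) = [[34, -13], [21, -8]]  ->  [[77142263, -29464937], [47579287, -18173186]]
... * rho(c^-1) = [[1, -1], [-1, 2]]  ->  [[106607200, -136072137], [65752473, -83925659]]
... * rho(a) = [[-3, -2], [5, 3]]  ->  [[-1000182285, -621430811], [-616885714, -383281923]]
... * rho(b^-1) = [[34, -13], [21, -8]]  ->  [[-47056244721, 17973816193], [-29023034659, 11085769666]]
tr = -47056244721 + 11085769666 = -35970475055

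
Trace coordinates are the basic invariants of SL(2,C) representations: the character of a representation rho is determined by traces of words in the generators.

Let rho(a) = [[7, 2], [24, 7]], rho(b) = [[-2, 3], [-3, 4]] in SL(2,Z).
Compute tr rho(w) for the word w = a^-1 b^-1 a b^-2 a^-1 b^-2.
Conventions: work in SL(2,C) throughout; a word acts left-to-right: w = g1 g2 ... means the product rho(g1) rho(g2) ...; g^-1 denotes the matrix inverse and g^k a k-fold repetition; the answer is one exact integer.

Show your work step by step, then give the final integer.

rho(a^-1) = [[7, -2], [-24, 7]]
... * rho(b^-1) = [[4, -3], [3, -2]]  ->  [[22, -17], [-75, 58]]
... * rho(a) = [[7, 2], [24, 7]]  ->  [[-254, -75], [867, 256]]
... * rho(b^-1) = [[4, -3], [3, -2]]  ->  [[-1241, 912], [4236, -3113]]
... * rho(b^-1) = [[4, -3], [3, -2]]  ->  [[-2228, 1899], [7605, -6482]]
... * rho(a^-1) = [[7, -2], [-24, 7]]  ->  [[-61172, 17749], [208803, -60584]]
... * rho(b^-1) = [[4, -3], [3, -2]]  ->  [[-191441, 148018], [653460, -505241]]
... * rho(b^-1) = [[4, -3], [3, -2]]  ->  [[-321710, 278287], [1098117, -949898]]
tr = -321710 + -949898 = -1271608

-1271608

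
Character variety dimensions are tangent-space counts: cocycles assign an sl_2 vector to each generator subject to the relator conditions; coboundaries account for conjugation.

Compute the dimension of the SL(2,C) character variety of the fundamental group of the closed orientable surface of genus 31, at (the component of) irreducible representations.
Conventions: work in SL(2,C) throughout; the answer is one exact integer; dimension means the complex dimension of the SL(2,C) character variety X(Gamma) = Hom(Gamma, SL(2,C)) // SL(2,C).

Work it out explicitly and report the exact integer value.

pi_1 of the closed genus-31 surface has 62 generators bound by the single product-of-commutators relator.
Before the relator condition, cocycle space has dim 3*62 = 186.
At an irreducible rho, H^2 = coker(d_2) vanishes (Poincare duality: H^2 is dual to H^0 = invariants = 0), so d_2 is surjective onto sl_2 and dim Z^1 = 186 - 3 = 183.
dim B^1 = 3 (coboundaries, injective at irreducible rho).
Hence dim X = 183 - 3 = 180.

180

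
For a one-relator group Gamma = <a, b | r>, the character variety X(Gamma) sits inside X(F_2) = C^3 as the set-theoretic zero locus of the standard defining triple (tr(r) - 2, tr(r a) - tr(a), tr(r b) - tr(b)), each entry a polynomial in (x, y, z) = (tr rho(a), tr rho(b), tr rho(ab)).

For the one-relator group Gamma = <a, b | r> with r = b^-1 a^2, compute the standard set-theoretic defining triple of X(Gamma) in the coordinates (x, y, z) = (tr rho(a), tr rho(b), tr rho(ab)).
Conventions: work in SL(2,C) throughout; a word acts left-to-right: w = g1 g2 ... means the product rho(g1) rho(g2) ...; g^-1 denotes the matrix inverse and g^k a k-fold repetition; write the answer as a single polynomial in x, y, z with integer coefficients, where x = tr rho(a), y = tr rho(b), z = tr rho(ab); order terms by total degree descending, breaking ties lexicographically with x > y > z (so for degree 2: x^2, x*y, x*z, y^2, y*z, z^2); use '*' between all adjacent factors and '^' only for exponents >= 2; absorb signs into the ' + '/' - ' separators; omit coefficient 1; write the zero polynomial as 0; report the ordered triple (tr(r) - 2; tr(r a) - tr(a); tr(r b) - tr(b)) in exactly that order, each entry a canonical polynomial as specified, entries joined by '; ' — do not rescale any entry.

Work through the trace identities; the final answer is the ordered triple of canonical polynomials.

x^2*y - x*z - y - 2; x^3*y - x^2*z - 2*x*y - x + z; x^2 - y - 2

apply: tr(a^2) = tr(a) tr(a) - tr(1) = x^2 - 2
tr(a^2 b) = tr(a) tr(b a) - tr(b) = x*z - y
apply: tr(b^-1 a^2) = tr(a^2) tr(b) - tr(a^2 b) = x^2*y - x*z - y
apply: tr(a^3) = tr(a) tr(a^2) - tr(a)   [square of a] = x^3 - 3*x
tr(a^3 b) = tr(a) tr(a b a) - tr(a b)   [square of a] = x^2*z - x*y - z
apply: tr(b^-1 a^3) = tr(a^3) tr(b) - tr(a^3 b)   [inverse elimination on b] = x^3*y - x^2*z - 2*x*y + z
assemble the triple (tr(r) - 2; tr(r a) - x; tr(r b) - y)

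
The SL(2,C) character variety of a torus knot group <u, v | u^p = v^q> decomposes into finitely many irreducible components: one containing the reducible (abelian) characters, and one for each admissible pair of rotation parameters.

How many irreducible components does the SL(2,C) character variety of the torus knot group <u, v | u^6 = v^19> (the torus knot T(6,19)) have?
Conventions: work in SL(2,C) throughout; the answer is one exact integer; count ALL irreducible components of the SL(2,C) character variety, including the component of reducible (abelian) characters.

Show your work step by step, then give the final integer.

46

In the torus knot group T(6,19), u^6 = v^19 is central, so an irreducible representation sends it to +I or -I (Schur).
So on each irreducible component the traces are pinned: tr(u) = 2*cos(pi*alpha/6) with 1 <= alpha <= 5, tr(v) = 2*cos(pi*beta/19) with 1 <= beta <= 18.
u^6 = (-1)^alpha I and v^19 = (-1)^beta I must agree, so alpha and beta have equal parity.
Enumerate parity-matched pairs: 3*9 odd-odd plus 2*9 even-even gives 45.
components with irreducible characters: 45; plus the single component of reducible (abelian) characters: total 46.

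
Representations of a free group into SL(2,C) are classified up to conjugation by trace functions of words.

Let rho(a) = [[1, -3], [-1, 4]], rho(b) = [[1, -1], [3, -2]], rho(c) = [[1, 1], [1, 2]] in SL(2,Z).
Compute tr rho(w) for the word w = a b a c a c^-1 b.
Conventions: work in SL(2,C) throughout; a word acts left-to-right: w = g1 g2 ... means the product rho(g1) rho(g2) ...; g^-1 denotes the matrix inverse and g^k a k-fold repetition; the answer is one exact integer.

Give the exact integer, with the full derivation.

rho(a) = [[1, -3], [-1, 4]]
... * rho(b) = [[1, -1], [3, -2]]  ->  [[-8, 5], [11, -7]]
... * rho(a) = [[1, -3], [-1, 4]]  ->  [[-13, 44], [18, -61]]
... * rho(c) = [[1, 1], [1, 2]]  ->  [[31, 75], [-43, -104]]
... * rho(a) = [[1, -3], [-1, 4]]  ->  [[-44, 207], [61, -287]]
... * rho(c^-1) = [[2, -1], [-1, 1]]  ->  [[-295, 251], [409, -348]]
... * rho(b) = [[1, -1], [3, -2]]  ->  [[458, -207], [-635, 287]]
tr = 458 + 287 = 745

745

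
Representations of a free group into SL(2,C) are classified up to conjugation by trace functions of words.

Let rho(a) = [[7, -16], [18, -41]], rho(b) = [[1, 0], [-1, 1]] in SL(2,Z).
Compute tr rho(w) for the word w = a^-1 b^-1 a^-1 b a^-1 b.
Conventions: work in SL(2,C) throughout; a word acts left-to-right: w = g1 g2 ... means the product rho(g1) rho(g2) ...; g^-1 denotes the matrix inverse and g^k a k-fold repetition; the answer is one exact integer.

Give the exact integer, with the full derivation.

rho(a^-1) = [[-41, 16], [-18, 7]]
... * rho(b^-1) = [[1, 0], [1, 1]]  ->  [[-25, 16], [-11, 7]]
... * rho(a^-1) = [[-41, 16], [-18, 7]]  ->  [[737, -288], [325, -127]]
... * rho(b) = [[1, 0], [-1, 1]]  ->  [[1025, -288], [452, -127]]
... * rho(a^-1) = [[-41, 16], [-18, 7]]  ->  [[-36841, 14384], [-16246, 6343]]
... * rho(b) = [[1, 0], [-1, 1]]  ->  [[-51225, 14384], [-22589, 6343]]
tr = -51225 + 6343 = -44882

-44882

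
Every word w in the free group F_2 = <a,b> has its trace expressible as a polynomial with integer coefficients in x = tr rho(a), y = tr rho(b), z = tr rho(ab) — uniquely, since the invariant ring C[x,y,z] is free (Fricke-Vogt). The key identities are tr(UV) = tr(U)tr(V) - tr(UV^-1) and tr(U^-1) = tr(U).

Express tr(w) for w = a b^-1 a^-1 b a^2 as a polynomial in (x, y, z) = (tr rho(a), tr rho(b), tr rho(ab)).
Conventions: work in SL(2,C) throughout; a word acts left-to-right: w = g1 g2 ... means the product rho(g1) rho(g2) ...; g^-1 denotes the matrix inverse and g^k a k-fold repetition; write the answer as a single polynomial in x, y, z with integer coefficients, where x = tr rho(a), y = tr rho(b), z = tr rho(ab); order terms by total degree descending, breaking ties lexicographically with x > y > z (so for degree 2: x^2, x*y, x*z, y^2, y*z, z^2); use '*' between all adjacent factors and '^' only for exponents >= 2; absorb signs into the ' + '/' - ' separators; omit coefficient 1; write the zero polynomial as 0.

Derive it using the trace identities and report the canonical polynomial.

-x^3*y*z + x^4 + x^2*y^2 + x^2*z^2 + x*y*z - 4*x^2 - y^2 - z^2 + 2

reduce: tr(a^2) = tr(a)*tr(a) - tr(1)   [square of a] = x^2 - 2
so tr(a^3) = tr(a)*tr(a^2) - tr(a)   [square of a] = x^3 - 3*x
so tr(a b a) = tr(a)*tr(b a) - tr(b)   [square of a] = x*z - y
so tr(a^2 b a) = tr(a)*tr(a b a) - tr(a b)   [square of a] = x^2*z - x*y - z
tr(a b a^3) = tr(a)*tr(a^2 b a) - tr(a^2 b)   [square of a] = x^3*z - x^2*y - 2*x*z + y
so tr(b a b a) = tr(b a)*tr(b a) - tr(1)   [split at a repeated b] = z^2 - 2
tr(b a b) = tr(b)*tr(a b) - tr(a)   [square of b] = y*z - x
reduce: tr(b a b a^2) = tr(a)*tr(b a b a) - tr(b a b)   [square of a] = x*z^2 - y*z - x
so tr(a b a^3 b) = tr(a)*tr(b a b a^2) - tr(b a b a)   [square of a] = x^2*z^2 - x*y*z - x^2 - z^2 + 2
so tr(b a^3 b^-1 a) = tr(a b a^3)*tr(b) - tr(a b a^3 b)   [inverse elimination on b] = x^3*y*z - x^2*y^2 - x^2*z^2 - x*y*z + x^2 + y^2 + z^2 - 2
tr(a b^-1 a^-1 b a^2) = tr(b a^3 b^-1)*tr(a) - tr(b a^3 b^-1 a)   [inverse elimination on a] = -x^3*y*z + x^4 + x^2*y^2 + x^2*z^2 + x*y*z - 4*x^2 - y^2 - z^2 + 2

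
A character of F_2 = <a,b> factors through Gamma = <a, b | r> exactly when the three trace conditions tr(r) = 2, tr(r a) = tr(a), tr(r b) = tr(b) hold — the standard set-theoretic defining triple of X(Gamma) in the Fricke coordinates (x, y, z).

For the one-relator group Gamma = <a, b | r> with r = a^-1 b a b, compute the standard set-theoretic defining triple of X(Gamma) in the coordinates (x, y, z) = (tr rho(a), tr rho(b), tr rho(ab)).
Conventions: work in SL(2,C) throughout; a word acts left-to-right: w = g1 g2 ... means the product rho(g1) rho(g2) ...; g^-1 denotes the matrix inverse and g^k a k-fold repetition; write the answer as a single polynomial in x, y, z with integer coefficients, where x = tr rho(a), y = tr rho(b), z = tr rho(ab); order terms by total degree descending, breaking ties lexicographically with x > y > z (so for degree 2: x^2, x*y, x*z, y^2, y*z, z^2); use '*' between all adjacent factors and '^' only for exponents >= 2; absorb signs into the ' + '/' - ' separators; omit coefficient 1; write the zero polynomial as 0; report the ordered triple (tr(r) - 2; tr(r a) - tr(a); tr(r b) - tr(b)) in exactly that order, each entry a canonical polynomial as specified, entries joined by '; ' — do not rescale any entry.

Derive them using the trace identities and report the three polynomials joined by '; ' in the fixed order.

tr(b a b) = tr(b) * tr(a b) - tr(a) = y*z - x
tr(b a b a) = tr(b a) * tr(b a) - tr(1) = z^2 - 2
tr(a^-1 b a b) = tr(b a b) * tr(a) - tr(b a b a) = x*y*z - x^2 - z^2 + 2
tr(b a b^2) = tr(b) * tr(a b^2) - tr(a b)   [square of b] = y^2*z - x*y - z
tr(a b a) = tr(a) * tr(b a) - tr(b)   [square of a] = x*z - y
tr(b a b^2 a) = tr(b) * tr(a b a b) - tr(a b a)   [square of b] = y*z^2 - x*z - y
tr(a^-1 b a b^2) = tr(b a b^2) * tr(a) - tr(b a b^2 a)   [inverse elimination on a] = x*y^2*z - x^2*y - y*z^2 + y
assemble the triple (tr(r) - 2; tr(r a) - x; tr(r b) - y)

x*y*z - x^2 - z^2; y*z - 2*x; x*y^2*z - x^2*y - y*z^2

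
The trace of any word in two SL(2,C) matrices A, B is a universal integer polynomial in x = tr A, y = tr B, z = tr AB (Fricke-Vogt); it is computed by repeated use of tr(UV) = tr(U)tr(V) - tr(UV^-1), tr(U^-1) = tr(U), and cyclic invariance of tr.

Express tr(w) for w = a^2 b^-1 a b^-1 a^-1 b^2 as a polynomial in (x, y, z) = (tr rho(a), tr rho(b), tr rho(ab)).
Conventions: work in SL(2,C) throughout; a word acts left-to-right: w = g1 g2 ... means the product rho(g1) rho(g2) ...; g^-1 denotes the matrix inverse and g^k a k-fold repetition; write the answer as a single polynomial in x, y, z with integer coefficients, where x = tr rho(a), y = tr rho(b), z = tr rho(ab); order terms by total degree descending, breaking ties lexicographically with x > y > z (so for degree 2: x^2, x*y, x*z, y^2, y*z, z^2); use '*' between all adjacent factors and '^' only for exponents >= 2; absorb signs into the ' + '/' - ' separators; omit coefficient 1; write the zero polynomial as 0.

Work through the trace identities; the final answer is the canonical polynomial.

-x^3*y^3*z + x^4*y^2 + x^2*y^4 + 2*x^2*y^2*z^2 - x^3*y*z - x*y^3*z - x*y*z^3 - 4*x^2*y^2 + 5*x*y*z - y^2 - z^2 + 2

trace(b a^2) = trace(a) trace(b a) - trace(b)   [square of a] = x*z - y
trace(a b a^2) = trace(a) trace(b a^2) - trace(b a)   [square of a] = x^2*z - x*y - z
trace(b a b a) = trace(b a) trace(b a) - trace(1)   [split at a repeated b] = z^2 - 2
trace(b a b) = trace(b) trace(a b) - trace(a)   [square of b] = y*z - x
trace(a b a^2 b) = trace(a) trace(b a b a) - trace(b a b)   [square of a] = x*z^2 - y*z - x
trace(b a^2 b^-1 a) = trace(a b a^2) trace(b) - trace(a b a^2 b)   [inverse elimination on b] = x^2*y*z - x*y^2 - x*z^2 + x
trace(a^2) = trace(a) trace(a) - trace(1)   [square of a] = x^2 - 2
trace(b^2 a^2) = trace(b) trace(a^2 b) - trace(a^2)   [square of b] = x*y*z - x^2 - y^2 + 2
trace(a^2 b^2 a) = trace(a) trace(b^2 a^2) - trace(b^2 a)   [square of a] = x^2*y*z - x^3 - x*y^2 - y*z + 3*x
trace(a^2 b^2 a^2) = trace(a) trace(a^2 b^2 a) - trace(a^2 b^2)   [square of a] = x^3*y*z - x^4 - x^2*y^2 - 2*x*y*z + 4*x^2 + y^2 - 2
trace(b a b^2 a) = trace(b) trace(a b a b) - trace(a b a)   [square of b] = y*z^2 - x*z - y
trace(b a b^2) = trace(b) trace(a b^2) - trace(a b)   [square of b] = y^2*z - x*y - z
trace(b^2 a^2 b a) = trace(a) trace(b a b^2 a) - trace(b a b^2)   [square of a] = x*y*z^2 - x^2*z - y^2*z + z
trace(b^2 a^2 b) = trace(b) trace(a^2 b^2) - trace(a^2 b)   [square of b] = x*y^2*z - x^2*y - y^3 - x*z + 3*y
trace(a^2 b^2 a^2 b) = trace(a) trace(b^2 a^2 b a) - trace(b^2 a^2 b)   [square of a] = x^2*y*z^2 - x^3*z - 2*x*y^2*z + x^2*y + y^3 + 2*x*z - 3*y
trace(a b^2 a^2 b^-1 a) = trace(a^2 b^2 a^2) trace(b) - trace(a^2 b^2 a^2 b)   [inverse elimination on b] = x^3*y^2*z - x^4*y - x^2*y^3 - x^2*y*z^2 + x^3*z + 3*x^2*y - 2*x*z + y
trace(a^3 b a b) = trace(a) trace(b a b a^2) - trace(b a b a)   [square of a] = x^2*z^2 - x*y*z - x^2 - z^2 + 2
trace(a^3 b a) = trace(a) trace(b a^3) - trace(b a^2)   [square of a] = x^3*z - x^2*y - 2*x*z + y
trace(a b a b^2 a^2) = trace(b) trace(a^3 b a b) - trace(a^3 b a)   [square of b] = x^2*y*z^2 - x^3*z - x*y^2*z - y*z^2 + 2*x*z + y
trace(b a b a b a) = trace(b a) trace(b a b a) - trace(b^-1 a^-1)   [split at a repeated b] = z^3 - 3*z
trace(a^2 b a b a b) = trace(a) trace(b a b a b a) - trace(b a b a b)   [square of a] = x*z^3 - y*z^2 - 2*x*z + y
trace(a b a b^2 a^2 b) = trace(b) trace(a^2 b a b a b) - trace(a^2 b a b a)   [square of b] = x*y*z^3 - x^2*z^2 - y^2*z^2 - x*y*z + x^2 + y^2 + z^2 - 2
trace(a b^2 a^2 b^-1 a b) = trace(a b a b^2 a^2) trace(b) - trace(a b a b^2 a^2 b)   [inverse elimination on b] = x^2*y^2*z^2 - x^3*y*z - x*y^3*z - x*y*z^3 + x^2*z^2 + 3*x*y*z - x^2 - z^2 + 2
trace(b^2 a^2 b^-1 a b^-1 a) = trace(a b^2 a^2 b^-1 a) trace(b) - trace(a b^2 a^2 b^-1 a b)   [inverse elimination on b] = x^3*y^3*z - x^4*y^2 - x^2*y^4 - 2*x^2*y^2*z^2 + 2*x^3*y*z + x*y^3*z + x*y*z^3 + 3*x^2*y^2 - x^2*z^2 - 5*x*y*z + x^2 + y^2 + z^2 - 2
trace(a^2 b^-1 a b^-1 a^-1 b^2) = trace(b^2 a^2 b^-1 a b^-1) trace(a) - trace(b^2 a^2 b^-1 a b^-1 a)   [inverse elimination on a] = -x^3*y^3*z + x^4*y^2 + x^2*y^4 + 2*x^2*y^2*z^2 - x^3*y*z - x*y^3*z - x*y*z^3 - 4*x^2*y^2 + 5*x*y*z - y^2 - z^2 + 2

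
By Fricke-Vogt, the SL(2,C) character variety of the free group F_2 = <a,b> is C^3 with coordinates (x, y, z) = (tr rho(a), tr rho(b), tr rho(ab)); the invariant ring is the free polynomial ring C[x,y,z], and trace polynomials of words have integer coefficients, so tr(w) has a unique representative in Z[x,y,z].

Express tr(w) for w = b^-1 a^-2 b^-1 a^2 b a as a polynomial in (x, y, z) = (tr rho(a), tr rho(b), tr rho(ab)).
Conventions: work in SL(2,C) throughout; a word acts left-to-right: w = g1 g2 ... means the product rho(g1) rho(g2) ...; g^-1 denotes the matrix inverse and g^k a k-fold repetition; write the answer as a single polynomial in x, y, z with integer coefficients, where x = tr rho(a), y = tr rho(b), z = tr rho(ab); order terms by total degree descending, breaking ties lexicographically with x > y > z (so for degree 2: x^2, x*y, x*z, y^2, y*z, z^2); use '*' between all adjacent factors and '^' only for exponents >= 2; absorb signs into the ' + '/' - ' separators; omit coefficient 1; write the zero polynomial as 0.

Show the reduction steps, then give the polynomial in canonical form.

x^3*y*z^2 - x^4*z - 2*x^2*y^2*z - x^2*z^3 + x^3*y + x*y^3 + x*y*z^2 + 4*x^2*z - 3*x*y - z

trace(a b a) = trace(a)*trace(b a) - trace(b)  (reduce the a square) = x*z - y
so trace(a^2 b a) = trace(a)*trace(a b a) - trace(a b)  (reduce the a square) = x^2*z - x*y - z
trace(b a b a) = trace(b a)*trace(b a) - trace(1)  (split on b) = z^2 - 2
so trace(b a b) = trace(b)*trace(a b) - trace(a)  (reduce the b square) = y*z - x
trace(b a^2 b a) = trace(a)*trace(b a b a) - trace(b a b)  (reduce the a square) = x*z^2 - y*z - x
trace(b^2) = trace(b)*trace(b) - trace(1)  (reduce the b square) = y^2 - 2
trace(b a^2 b) = trace(a)*trace(b^2 a) - trace(b^2)  (reduce the a square) = x*y*z - x^2 - y^2 + 2
trace(a b a^2 b a) = trace(a)*trace(b a^2 b a) - trace(b a^2 b)  (reduce the a square) = x^2*z^2 - 2*x*y*z + y^2 - 2
reduce: trace(b a b a b a) = trace(b a b a)*trace(b a) - trace(a b)  (split on b) = z^3 - 3*z
so trace(b a b a b) = trace(b)*trace(a b a b) - trace(a b a)  (reduce the b square) = y*z^2 - x*z - y
trace(a b a^2 b a b) = trace(a)*trace(b a b a b a) - trace(b a b a b)  (reduce the a square) = x*z^3 - y*z^2 - 2*x*z + y
reduce: trace(b a^2 b a b^-1 a) = trace(a b a^2 b a)*trace(b) - trace(a b a^2 b a b)  (eliminate b^-1) = x^2*y*z^2 - 2*x*y^2*z - x*z^3 + y^3 + y*z^2 + 2*x*z - 3*y
reduce: trace(a^-1 b a^2 b a b^-1) = trace(b a^2 b a b^-1)*trace(a) - trace(b a^2 b a b^-1 a)  (eliminate a^-1) = -x^2*y*z^2 + x^3*z + 2*x*y^2*z + x*z^3 - x^2*y - y^3 - y*z^2 - 3*x*z + 3*y
reduce: trace(a^2 b a b^-1 a^-2 b) = trace(a^-1 b a^2 b a b^-1)*trace(a) - trace(a^-1 b a^2 b a b^-1 a)  (eliminate a^-1) = -x^3*y*z^2 + x^4*z + 2*x^2*y^2*z + x^2*z^3 - x^3*y - x*y^3 - x*y*z^2 - 4*x^2*z + 4*x*y + z
trace(b^-1 a^-2 b^-1 a^2 b a) = trace(a^2 b a b^-1 a^-2)*trace(b) - trace(a^2 b a b^-1 a^-2 b)  (eliminate b^-1) = x^3*y*z^2 - x^4*z - 2*x^2*y^2*z - x^2*z^3 + x^3*y + x*y^3 + x*y*z^2 + 4*x^2*z - 3*x*y - z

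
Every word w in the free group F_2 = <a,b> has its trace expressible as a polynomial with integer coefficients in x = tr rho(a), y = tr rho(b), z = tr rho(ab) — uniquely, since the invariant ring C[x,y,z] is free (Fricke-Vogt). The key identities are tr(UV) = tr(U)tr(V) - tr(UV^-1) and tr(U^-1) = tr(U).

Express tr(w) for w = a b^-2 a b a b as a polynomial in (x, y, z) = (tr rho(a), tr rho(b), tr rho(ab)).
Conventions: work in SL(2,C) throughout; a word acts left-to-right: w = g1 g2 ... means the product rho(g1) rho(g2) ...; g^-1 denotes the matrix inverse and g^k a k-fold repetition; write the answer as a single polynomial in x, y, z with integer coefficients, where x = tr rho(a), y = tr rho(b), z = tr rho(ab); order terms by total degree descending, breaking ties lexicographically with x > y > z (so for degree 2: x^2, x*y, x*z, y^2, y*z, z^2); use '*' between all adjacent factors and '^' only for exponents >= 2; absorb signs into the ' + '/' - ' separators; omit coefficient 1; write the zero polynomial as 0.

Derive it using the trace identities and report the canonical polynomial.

trace(b a b a) = trace(b a)*trace(b a) - trace(1) = z^2 - 2
trace(b a b) = trace(b)*trace(a b) - trace(a) = y*z - x
reduce: trace(a b a b a) = trace(a)*trace(b a b a) - trace(b a b) = x*z^2 - y*z - x
trace(a b a b a b) = trace(b a b a)*trace(b a) - trace(a b) = z^3 - 3*z
trace(a b a b a b^-1) = trace(a b a b a)*trace(b) - trace(a b a b a b) = x*y*z^2 - y^2*z - z^3 - x*y + 3*z
trace(a b^-2 a b a b) = trace(a b a b a b^-1)*trace(b) - trace(a b a b a) = x*y^2*z^2 - y^3*z - y*z^3 - x*y^2 - x*z^2 + 4*y*z + x

x*y^2*z^2 - y^3*z - y*z^3 - x*y^2 - x*z^2 + 4*y*z + x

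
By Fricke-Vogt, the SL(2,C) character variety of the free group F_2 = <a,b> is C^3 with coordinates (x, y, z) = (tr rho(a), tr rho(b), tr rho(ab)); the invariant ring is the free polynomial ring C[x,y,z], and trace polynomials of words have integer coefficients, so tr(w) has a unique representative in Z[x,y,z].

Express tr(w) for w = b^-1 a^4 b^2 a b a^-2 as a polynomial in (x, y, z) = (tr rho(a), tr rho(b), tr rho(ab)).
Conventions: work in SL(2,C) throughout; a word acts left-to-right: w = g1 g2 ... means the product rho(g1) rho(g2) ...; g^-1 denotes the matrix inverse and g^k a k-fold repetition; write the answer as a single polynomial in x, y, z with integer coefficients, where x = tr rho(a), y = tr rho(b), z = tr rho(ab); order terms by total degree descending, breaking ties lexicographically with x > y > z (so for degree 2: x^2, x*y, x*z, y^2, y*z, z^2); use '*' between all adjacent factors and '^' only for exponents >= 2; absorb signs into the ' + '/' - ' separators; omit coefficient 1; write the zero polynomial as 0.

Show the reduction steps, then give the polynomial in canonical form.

-x^5*y^2*z^2 + 2*x^6*y*z + x^4*y^3*z + x^4*y*z^3 - x^7 - x^5*y^2 - x^5*z^2 + 2*x^3*y^2*z^2 - 9*x^4*y*z - 2*x^2*y^3*z - 2*x^2*y*z^3 + 7*x^5 + 3*x^3*y^2 + 3*x^3*z^2 + 10*x^2*y*z - 14*x^3 - 2*x*y^2 - x*z^2 - y*z + 7*x

trace(a b a b) = trace(a b) trace(a b) - trace(1)  (split on a) = z^2 - 2
trace(a b a) = trace(a) trace(b a) - trace(b)  (reduce the a square) = x*z - y
trace(b^2 a b a) = trace(b) trace(a b a b) - trace(a b a)  (reduce the b square) = y*z^2 - x*z - y
trace(a b^2) = trace(b) trace(a b) - trace(a)  (reduce the b square) = y*z - x
trace(b^2 a b) = trace(b) trace(a b^2) - trace(a b)  (reduce the b square) = y^2*z - x*y - z
trace(a^2 b^2 a b) = trace(a) trace(b^2 a b a) - trace(b^2 a b)  (reduce the a square) = x*y*z^2 - x^2*z - y^2*z + z
trace(a^3 b) = trace(a) trace(a b a) - trace(a b)  (reduce the a square) = x^2*z - x*y - z
trace(a^2) = trace(a) trace(a) - trace(1)  (reduce the a square) = x^2 - 2
trace(a^3) = trace(a) trace(a^2) - trace(a)  (reduce the a square) = x^3 - 3*x
trace(a^2 b^2 a) = trace(b) trace(a^3 b) - trace(a^3)  (reduce the b square) = x^2*y*z - x^3 - x*y^2 - y*z + 3*x
trace(a b^2 a b^2 a) = trace(b) trace(a^2 b^2 a b) - trace(a^2 b^2 a)  (reduce the b square) = x*y^2*z^2 - 2*x^2*y*z - y^3*z + x^3 + x*y^2 + 2*y*z - 3*x
trace(a b^2 a) = trace(b) trace(a^2 b) - trace(a^2)  (reduce the b square) = x*y*z - x^2 - y^2 + 2
trace(a b^2 a b^2) = trace(b) trace(a b^2 a b) - trace(a b^2 a)  (reduce the b square) = y^2*z^2 - 2*x*y*z + x^2 - 2
trace(a b^2 a b^2 a^2) = trace(a) trace(a b^2 a b^2 a) - trace(a b^2 a b^2)  (reduce the a square) = x^2*y^2*z^2 - 2*x^3*y*z - x*y^3*z + x^4 + x^2*y^2 - y^2*z^2 + 4*x*y*z - 4*x^2 + 2
trace(b a^4 b^2 a b) = trace(a) trace(a b^2 a b^2 a^2) - trace(a b^2 a b^2 a)  (reduce the a square) = x^3*y^2*z^2 - 2*x^4*y*z - x^2*y^3*z + x^5 + x^3*y^2 - 2*x*y^2*z^2 + 6*x^2*y*z + y^3*z - 5*x^3 - x*y^2 - 2*y*z + 5*x
trace(b a b a b a) = trace(a b) trace(a b a b) - trace(a^-1 b^-1)  (split on a) = z^3 - 3*z
trace(b a b a b a^2) = trace(a) trace(b a b a b a) - trace(b a b a b)  (reduce the a square) = x*z^3 - y*z^2 - 2*x*z + y
trace(a b a b a^3 b) = trace(a) trace(b a b a b a^2) - trace(b a b a b a)  (reduce the a square) = x^2*z^3 - x*y*z^2 - 2*x^2*z - z^3 + x*y + 3*z
trace(b a b a^2) = trace(a) trace(b a b a) - trace(b a b)  (reduce the a square) = x*z^2 - y*z - x
trace(a^2 b a b a) = trace(a) trace(b a b a^2) - trace(b a b a)  (reduce the a square) = x^2*z^2 - x*y*z - x^2 - z^2 + 2
trace(a b a b a^3) = trace(a) trace(a^2 b a b a) - trace(a^2 b a b)  (reduce the a square) = x^3*z^2 - x^2*y*z - x^3 - 2*x*z^2 + y*z + 3*x
trace(a b^2 a b a b a^2) = trace(b) trace(a b a b a^3 b) - trace(a b a b a^3)  (reduce the b square) = x^2*y*z^3 - x^3*z^2 - x*y^2*z^2 - x^2*y*z - y*z^3 + x^3 + x*y^2 + 2*x*z^2 + 2*y*z - 3*x
trace(b^2 a b a b a) = trace(b) trace(a b a b a b) - trace(a b a b a)  (reduce the b square) = y*z^3 - x*z^2 - 2*y*z + x
trace(b^2 a b a b) = trace(b) trace(a b a b^2) - trace(a b a b)  (reduce the b square) = y^2*z^2 - x*y*z - y^2 - z^2 + 2
trace(a b^2 a b a b a) = trace(a) trace(b^2 a b a b a) - trace(b^2 a b a b)  (reduce the a square) = x*y*z^3 - x^2*z^2 - y^2*z^2 - x*y*z + x^2 + y^2 + z^2 - 2
trace(b a^4 b^2 a b a) = trace(a) trace(a b^2 a b a b a^2) - trace(a b^2 a b a b a)  (reduce the a square) = x^3*y*z^3 - x^4*z^2 - x^2*y^2*z^2 - x^3*y*z - 2*x*y*z^3 + x^4 + x^2*y^2 + 3*x^2*z^2 + y^2*z^2 + 3*x*y*z - 4*x^2 - y^2 - z^2 + 2
trace(a^-1 b a^4 b^2 a b) = trace(b a^4 b^2 a b) trace(a) - trace(b a^4 b^2 a b a)  (eliminate a^-1) = x^4*y^2*z^2 - 2*x^5*y*z - x^3*y^3*z - x^3*y*z^3 + x^6 + x^4*y^2 + x^4*z^2 - x^2*y^2*z^2 + 7*x^3*y*z + x*y^3*z + 2*x*y*z^3 - 6*x^4 - 2*x^2*y^2 - 3*x^2*z^2 - y^2*z^2 - 5*x*y*z + 9*x^2 + y^2 + z^2 - 2
trace(a^4 b^2 a b a^-2 b) = trace(a^-1 b a^4 b^2 a b) trace(a) - trace(a^-1 b a^4 b^2 a b a)  (eliminate a^-1) = x^5*y^2*z^2 - 2*x^6*y*z - x^4*y^3*z - x^4*y*z^3 + x^7 + x^5*y^2 + x^5*z^2 - 2*x^3*y^2*z^2 + 9*x^4*y*z + 2*x^2*y^3*z + 2*x^2*y*z^3 - 7*x^5 - 3*x^3*y^2 - 3*x^3*z^2 + x*y^2*z^2 - 11*x^2*y*z - y^3*z + 14*x^3 + 2*x*y^2 + x*z^2 + 2*y*z - 7*x
trace(b^-1 a^4 b^2 a b a^-2) = trace(a^4 b^2 a b a^-2) trace(b) - trace(a^4 b^2 a b a^-2 b)  (eliminate b^-1) = -x^5*y^2*z^2 + 2*x^6*y*z + x^4*y^3*z + x^4*y*z^3 - x^7 - x^5*y^2 - x^5*z^2 + 2*x^3*y^2*z^2 - 9*x^4*y*z - 2*x^2*y^3*z - 2*x^2*y*z^3 + 7*x^5 + 3*x^3*y^2 + 3*x^3*z^2 + 10*x^2*y*z - 14*x^3 - 2*x*y^2 - x*z^2 - y*z + 7*x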